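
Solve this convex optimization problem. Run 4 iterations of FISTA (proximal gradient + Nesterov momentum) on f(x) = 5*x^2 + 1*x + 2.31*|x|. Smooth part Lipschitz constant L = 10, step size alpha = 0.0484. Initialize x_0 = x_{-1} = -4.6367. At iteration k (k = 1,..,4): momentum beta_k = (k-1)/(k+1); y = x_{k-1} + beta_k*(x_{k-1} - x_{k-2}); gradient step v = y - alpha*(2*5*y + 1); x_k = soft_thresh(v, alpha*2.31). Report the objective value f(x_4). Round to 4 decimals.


FISTA on f(x) = 5*x^2 + 1*x + 2.31*|x|
L = 10, alpha = 0.0484
Iteration 1: beta = 0.0, y = -4.6367 + 0.0*(-4.6367 + 4.6367) = -4.6367
  grad(y) = -45.367, v = y - alpha*grad = -2.4409
  prox(v) = soft_thresh(-2.4409, 0.1118) = -2.3291
Iteration 2: beta = 0.3333, y = -2.3291 + 0.3333*(-2.3291 + 4.6367) = -1.5599
  grad(y) = -14.5994, v = y - alpha*grad = -0.8533
  prox(v) = soft_thresh(-0.8533, 0.1118) = -0.7415
Iteration 3: beta = 0.5, y = -0.7415 + 0.5*(-0.7415 + 2.3291) = 0.0523
  grad(y) = 1.5228, v = y - alpha*grad = -0.0214
  prox(v) = soft_thresh(-0.0214, 0.1118) = 0.0
Iteration 4: beta = 0.6, y = 0.0 + 0.6*(0.0 + 0.7415) = 0.4449
  grad(y) = 5.4492, v = y - alpha*grad = 0.1812
  prox(v) = soft_thresh(0.1812, 0.1118) = 0.0694
f(x_4) = 5*0.0694^2 + 1*0.0694 + 2.31*|0.0694| = 0.2537


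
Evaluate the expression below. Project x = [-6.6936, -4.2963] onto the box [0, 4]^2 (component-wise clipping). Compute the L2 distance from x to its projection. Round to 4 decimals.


Project each component onto [0, 4].
clip(-6.6936) = 0.0, clip(-4.2963) = 0.0
Projection = [0.0, 0.0]
Squared diffs: [44.8043, 18.4582]
Distance = sqrt(63.2625) = 7.9538


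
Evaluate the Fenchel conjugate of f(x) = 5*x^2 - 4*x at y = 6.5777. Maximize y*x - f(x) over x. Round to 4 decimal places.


f*(y) = sup_x {y*x - a*x^2 - b*x} = sup_x {(y-b)*x - a*x^2}
FOC: (y - b) - 2a*x = 0 => x* = (y - b)/(2a)
x* = (6.5777 + 4)/(2*5) = 1.0578
f*(6.5777) = (y-b)^2/(4a) = (6.5777 + 4)^2/(4*5)
= 111.8877/20 = 5.5944


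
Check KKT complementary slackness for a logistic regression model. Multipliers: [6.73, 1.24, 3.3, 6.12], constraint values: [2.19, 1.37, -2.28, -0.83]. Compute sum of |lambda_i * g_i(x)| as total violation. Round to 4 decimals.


KKT complementary slackness check:
lambda_1 * g_1 = 6.73 * 2.19 = 14.7387
lambda_2 * g_2 = 1.24 * 1.37 = 1.6988
lambda_3 * g_3 = 3.3 * -2.28 = -7.524
lambda_4 * g_4 = 6.12 * -0.83 = -5.0796
Total violation = 14.7387 + 1.6988 + 7.524 + 5.0796 = 29.0411


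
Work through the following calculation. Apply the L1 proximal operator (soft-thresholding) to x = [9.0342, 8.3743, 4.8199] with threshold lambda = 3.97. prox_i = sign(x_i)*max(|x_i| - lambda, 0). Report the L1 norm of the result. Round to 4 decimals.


Soft-thresholding with lambda = 3.97:
prox(9.0342) = sign(9.0342)*max(|9.0342| - 3.97, 0) = 5.0642
prox(8.3743) = sign(8.3743)*max(|8.3743| - 3.97, 0) = 4.4043
prox(4.8199) = sign(4.8199)*max(|4.8199| - 3.97, 0) = 0.8499
prox(x) = [5.0642, 4.4043, 0.8499]
||prox(x)||_1 = 5.0642 + 4.4043 + 0.8499 = 10.3184


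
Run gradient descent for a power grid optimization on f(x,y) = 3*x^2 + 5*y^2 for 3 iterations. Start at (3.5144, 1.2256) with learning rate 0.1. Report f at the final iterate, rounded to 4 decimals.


Gradient descent on f(x,y) = 3*x^2 + 5*y^2.
Starting point: (3.5144, 1.2256), alpha = 0.1
Step 1: grad_x = 2*3*3.5144 = 21.0864, grad_y = 2*5*1.2256 = 12.256
  x_1 = 3.5144 - 0.1*21.0864 = 1.4058
  y_1 = 1.2256 - 0.1*12.256 = 0.0
Step 2: grad_x = 2*3*1.4058 = 8.4346, grad_y = 2*5*0.0 = 0.0
  x_2 = 1.4058 - 0.1*8.4346 = 0.5623
  y_2 = 0.0 - 0.1*0.0 = 0.0
Step 3: grad_x = 2*3*0.5623 = 3.3738, grad_y = 2*5*0.0 = 0.0
  x_3 = 0.5623 - 0.1*3.3738 = 0.2249
  y_3 = 0.0 - 0.1*0.0 = 0.0
f(0.2249, 0.0) = 3*0.2249^2 + 5*0.0^2 = 0.1518


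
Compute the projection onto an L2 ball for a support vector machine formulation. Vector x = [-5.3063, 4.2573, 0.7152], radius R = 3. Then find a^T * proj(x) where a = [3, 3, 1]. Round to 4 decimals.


Step 1: Compute ||x|| (intermediates to 6 decimals).
||x|| = sqrt((-5.3063)^2 + 4.2573^2 + 0.7152^2) = 6.840536
Step 2: Project.
Since ||x|| > R, scale = R/||x|| = 3/6.840536 = 0.438562, proj(x) = scale * x
proj(x) = [-2.327142, 1.86709, 0.31366]
Step 3: Dot product.
a^T * proj(x) = 3*(-2.327142) + 3*1.86709 + 1*0.31366 = -1.0665


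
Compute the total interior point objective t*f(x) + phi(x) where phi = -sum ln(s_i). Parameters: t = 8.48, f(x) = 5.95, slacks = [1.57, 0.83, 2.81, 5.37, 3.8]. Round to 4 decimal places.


Step 1: Compute log-barrier.
ln values: [0.4511, -0.1863, 1.0332, 1.6808, 1.335]
phi = -(0.4511 - 0.1863 + 1.0332 + 1.6808 + 1.335) = -4.3138
Step 2: Compute augmented objective.
t*f(x) = 8.48*5.95 = 50.456
Total = 50.456 - 4.3138 = 46.1422


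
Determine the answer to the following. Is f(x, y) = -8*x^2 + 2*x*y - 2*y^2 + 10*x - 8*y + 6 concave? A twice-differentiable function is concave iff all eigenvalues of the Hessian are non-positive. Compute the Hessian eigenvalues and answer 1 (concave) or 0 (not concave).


The Hessian of f(x,y) = -8*x^2 + 2*x*y - 2*y^2 + 10*x - 8*y + 6 is:
H = [[-16, 2], [2, -4]]
Trace = -16 - 4 = -20
Determinant = -16*-4 - (2)^2 = 60
Discriminant = (-20)^2 - 4*60 = 160.0
Eigenvalues: lambda_1 = -16.3246, lambda_2 = -3.6754
The function is concave.

1


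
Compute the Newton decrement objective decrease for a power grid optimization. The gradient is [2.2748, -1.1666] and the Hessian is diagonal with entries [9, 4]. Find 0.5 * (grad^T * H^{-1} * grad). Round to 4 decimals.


Step 1: H is diagonal, so H^(-1) * g = [0.2528, -0.2917].
Step 2: g^T H^(-1) g = sum_i g_i^2 / H_ii
  = (2.2748)^2/9 + (-1.1666)^2/4
  = 0.575 + 0.3402 = 0.9152
Step 3: Objective decrease = 0.5 * g^T H^(-1) g = 0.4576


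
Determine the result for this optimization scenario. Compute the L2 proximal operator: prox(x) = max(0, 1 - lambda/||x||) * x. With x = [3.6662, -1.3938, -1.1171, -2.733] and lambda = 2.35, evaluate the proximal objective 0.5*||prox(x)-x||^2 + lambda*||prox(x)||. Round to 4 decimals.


Step 1: Compute ||x||.
||x|| = 4.9093
Step 2: Compute scaling factor.
scale = max(0, 1 - 2.35/4.9093) = 0.5213
Step 3: prox(x) = [1.9112, -0.7266, -0.5824, -1.4247]
||prox(x)|| = 2.5593
Step 4: Proximal objective.
0.5*||prox-x||^2 = 2.7613
lambda*||prox|| = 6.0144
Total = 8.7755


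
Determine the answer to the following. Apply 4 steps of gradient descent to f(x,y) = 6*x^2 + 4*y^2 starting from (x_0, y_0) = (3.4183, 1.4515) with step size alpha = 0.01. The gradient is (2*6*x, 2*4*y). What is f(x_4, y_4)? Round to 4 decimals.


Gradient descent on f(x,y) = 6*x^2 + 4*y^2.
Starting point: (3.4183, 1.4515), alpha = 0.01
Step 1: grad_x = 2*6*3.4183 = 41.0196, grad_y = 2*4*1.4515 = 11.612
  x_1 = 3.4183 - 0.01*41.0196 = 3.0081
  y_1 = 1.4515 - 0.01*11.612 = 1.3354
Step 2: grad_x = 2*6*3.0081 = 36.0972, grad_y = 2*4*1.3354 = 10.683
  x_2 = 3.0081 - 0.01*36.0972 = 2.6471
  y_2 = 1.3354 - 0.01*10.683 = 1.2285
Step 3: grad_x = 2*6*2.6471 = 31.7656, grad_y = 2*4*1.2285 = 9.8284
  x_3 = 2.6471 - 0.01*31.7656 = 2.3295
  y_3 = 1.2285 - 0.01*9.8284 = 1.1303
Step 4: grad_x = 2*6*2.3295 = 27.9537, grad_y = 2*4*1.1303 = 9.0421
  x_4 = 2.3295 - 0.01*27.9537 = 2.0499
  y_4 = 1.1303 - 0.01*9.0421 = 1.0398
f(2.0499, 1.0398) = 6*2.0499^2 + 4*1.0398^2 = 29.5386


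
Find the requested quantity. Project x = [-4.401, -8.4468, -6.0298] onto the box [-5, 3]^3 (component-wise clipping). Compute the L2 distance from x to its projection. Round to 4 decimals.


Project each component onto [-5, 3].
clip(-4.401) = -4.401, clip(-8.4468) = -5.0, clip(-6.0298) = -5.0
Projection = [-4.401, -5.0, -5.0]
Squared diffs: [0.0, 11.8804, 1.0605]
Distance = sqrt(12.9409) = 3.5973


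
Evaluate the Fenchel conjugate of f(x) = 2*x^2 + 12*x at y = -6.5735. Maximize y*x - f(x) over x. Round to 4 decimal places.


f*(y) = sup_x {y*x - a*x^2 - b*x} = sup_x {(y-b)*x - a*x^2}
FOC: (y - b) - 2a*x = 0 => x* = (y - b)/(2a)
x* = (-6.5735 - 12)/(2*2) = -4.6434
f*(-6.5735) = (y-b)^2/(4a) = (-6.5735 - 12)^2/(4*2)
= 344.9749/8 = 43.1219


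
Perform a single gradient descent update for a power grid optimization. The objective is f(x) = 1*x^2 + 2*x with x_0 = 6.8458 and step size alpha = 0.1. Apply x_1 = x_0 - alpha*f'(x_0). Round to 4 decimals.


We compute the gradient at x_0 and apply the update.
f'(x) = 2*x + 2
f'(6.8458) = 2*6.8458 + 2 = 15.6916
x_1 = 6.8458 - 0.1*15.6916 = 5.2766


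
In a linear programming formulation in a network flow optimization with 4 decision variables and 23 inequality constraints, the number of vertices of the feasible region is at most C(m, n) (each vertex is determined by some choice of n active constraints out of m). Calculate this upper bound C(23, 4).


Each vertex corresponds to some choice of n active constraints out of m, so the number of vertices is at most C(m, n) = m! / (n!(m-n)!).
m = 23, n = 4
Numerator: 23 * 22 * 21 * 20
Denominator: 4! = 24
C(23, 4) = 8855


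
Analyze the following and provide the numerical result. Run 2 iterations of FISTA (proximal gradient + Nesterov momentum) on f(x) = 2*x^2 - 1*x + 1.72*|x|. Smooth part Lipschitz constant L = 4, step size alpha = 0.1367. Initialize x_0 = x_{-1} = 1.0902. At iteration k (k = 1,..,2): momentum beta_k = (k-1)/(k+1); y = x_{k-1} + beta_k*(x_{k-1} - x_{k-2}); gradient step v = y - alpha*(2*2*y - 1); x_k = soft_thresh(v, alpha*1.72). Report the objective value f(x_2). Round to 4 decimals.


FISTA on f(x) = 2*x^2 - 1*x + 1.72*|x|
L = 4, alpha = 0.1367
Iteration 1: beta = 0.0, y = 1.0902 + 0.0*(1.0902 - 1.0902) = 1.0902
  grad(y) = 3.3608, v = y - alpha*grad = 0.6308
  prox(v) = soft_thresh(0.6308, 0.2351) = 0.3957
Iteration 2: beta = 0.3333, y = 0.3957 + 0.3333*(0.3957 - 1.0902) = 0.1641
  grad(y) = -0.3434, v = y - alpha*grad = 0.2111
  prox(v) = soft_thresh(0.2111, 0.2351) = 0.0
f(x_2) = 2*0.0^2 - 1*0.0 + 1.72*|0.0| = 0.0


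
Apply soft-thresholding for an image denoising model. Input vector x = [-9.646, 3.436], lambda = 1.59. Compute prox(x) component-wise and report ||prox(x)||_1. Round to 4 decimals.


Soft-thresholding with lambda = 1.59:
prox(-9.646) = sign(-9.646)*max(|-9.646| - 1.59, 0) = -8.056
prox(3.436) = sign(3.436)*max(|3.436| - 1.59, 0) = 1.846
prox(x) = [-8.056, 1.846]
||prox(x)||_1 = 8.056 + 1.846 = 9.902


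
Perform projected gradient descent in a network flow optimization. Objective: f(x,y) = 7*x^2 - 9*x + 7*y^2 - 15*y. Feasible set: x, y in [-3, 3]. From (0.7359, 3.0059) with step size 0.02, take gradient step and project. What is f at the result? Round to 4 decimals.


Step 1: Compute gradient at (0.7359, 3.0059).
grad_x = 2*7*0.7359 - 9 = 1.3026
grad_y = 2*7*3.0059 - 15 = 27.0826
Step 2: Gradient step.
x_raw = 0.7359 - 0.02*1.3026 = 0.7098
y_raw = 3.0059 - 0.02*27.0826 = 2.4642
Step 3: Project onto [-3, 3].
x_proj = clip(0.7098) = 0.7098
y_proj = clip(2.4642) = 2.4642
Step 4: Evaluate f.
f(0.7098, 2.4642) = 2.6825


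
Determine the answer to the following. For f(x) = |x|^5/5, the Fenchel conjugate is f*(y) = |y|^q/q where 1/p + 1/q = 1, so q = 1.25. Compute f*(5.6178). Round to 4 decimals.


The conjugate exponent q satisfies 1/p + 1/q = 1.
p = 5, so q = 5/(5 - 1) = 1.25
|y|^q = 5.6178^1.25 = 8.6488
f*(5.6178) = 8.6488 / 1.25 = 6.9191


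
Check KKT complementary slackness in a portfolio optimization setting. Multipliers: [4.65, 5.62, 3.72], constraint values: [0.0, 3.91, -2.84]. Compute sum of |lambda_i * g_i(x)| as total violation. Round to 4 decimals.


KKT complementary slackness check:
lambda_1 * g_1 = 4.65 * 0.0 = 0.0
lambda_2 * g_2 = 5.62 * 3.91 = 21.9742
lambda_3 * g_3 = 3.72 * -2.84 = -10.5648
Total violation = 0.0 + 21.9742 + 10.5648 = 32.539


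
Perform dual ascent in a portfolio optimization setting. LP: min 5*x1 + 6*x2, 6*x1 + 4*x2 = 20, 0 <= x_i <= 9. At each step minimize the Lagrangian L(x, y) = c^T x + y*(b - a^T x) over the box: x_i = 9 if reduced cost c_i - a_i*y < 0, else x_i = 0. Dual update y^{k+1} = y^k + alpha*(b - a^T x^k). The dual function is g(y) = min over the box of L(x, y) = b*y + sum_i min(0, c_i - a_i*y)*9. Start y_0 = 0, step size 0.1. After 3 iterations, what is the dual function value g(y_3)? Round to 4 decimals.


Dual ascent for LP: min 5*x1 + 6*x2, 6*x1 + 4*x2 = 20, 0 <= x_i <= 9
Step 1: y^k = 0.0, reduced costs: (5.0, 6.0)
  x^k = (0.0, 0.0), subgradient = b - a^T x = 20.0
  y^{k+1} = 0.0 + 0.1*20.0 = 2.0
Step 2: y^k = 2.0, reduced costs: (-7.0, -2.0)
  x^k = (9.0, 9.0), subgradient = b - a^T x = -70.0
  y^{k+1} = 2.0 + 0.1*-70.0 = -5.0
Step 3: y^k = -5.0, reduced costs: (35.0, 26.0)
  x^k = (0.0, 0.0), subgradient = b - a^T x = 20.0
  y^{k+1} = -5.0 + 0.1*20.0 = -3.0
Dual objective at y_3 = -3.0: reduced costs (23.0, 18.0), box minimizer x = (0.0, 0.0)
g(y_3) = b*y + (c1 - a1*y)*x1 + (c2 - a2*y)*x2 = 20*(-3.0) + 23.0*0.0 + 18.0*0.0 = -60.0 + 0.0 + 0.0 = -60.0


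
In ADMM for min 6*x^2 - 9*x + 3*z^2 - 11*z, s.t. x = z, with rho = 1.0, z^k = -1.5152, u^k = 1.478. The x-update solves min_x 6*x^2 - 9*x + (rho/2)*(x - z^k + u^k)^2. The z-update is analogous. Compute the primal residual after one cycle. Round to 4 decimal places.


ADMM iteration with rho = 1.0, z^k = -1.5152, u^k = 1.478
Step 1: x-update.
Minimize 6*x^2 - 9*x + (1.0/2)*(x + 1.5152 + 1.478)^2
FOC: (2*6 + 1.0)*x = 9 + 1.0*(-1.5152 - 1.478)
x^{k+1} = 0.4621
Step 2: z-update.
Minimize 3*z^2 - 11*z + (1.0/2)*(0.4621 - z + 1.478)^2
FOC: (2*3 + 1.0)*z = 11 + 1.0*(0.4621 + 1.478)
z^{k+1} = 1.8486
Step 3: u-update.
u^{k+1} = 1.478 + 0.4621 - 1.8486 = 0.0915
Step 4: Primal residual = |0.4621 - 1.8486| = 1.3865


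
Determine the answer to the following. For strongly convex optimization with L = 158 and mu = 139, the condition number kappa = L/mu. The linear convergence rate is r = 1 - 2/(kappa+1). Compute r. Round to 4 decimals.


Step 1: Compute the condition number.
kappa = L/mu = 158/139 = 1.1367
Step 2: Compute the convergence rate.
r = 1 - 2/(kappa + 1) = 1 - 2*mu/(L + mu) = (L - mu)/(L + mu) = 19/297 = 0.064


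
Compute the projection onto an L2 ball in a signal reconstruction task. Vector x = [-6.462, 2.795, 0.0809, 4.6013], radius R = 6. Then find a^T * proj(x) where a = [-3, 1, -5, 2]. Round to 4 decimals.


Step 1: Compute ||x|| (intermediates to 6 decimals).
||x|| = sqrt((-6.462)^2 + 2.795^2 + 0.0809^2 + 4.6013^2) = 8.411182
Step 2: Project.
Since ||x|| > R, scale = R/||x|| = 6/8.411182 = 0.713336, proj(x) = scale * x
proj(x) = [-4.609577, 1.993774, 0.057709, 3.282273]
Step 3: Dot product.
a^T * proj(x) = -3*(-4.609577) + 1*1.993774 - 5*0.057709 + 2*3.282273 = 22.0985


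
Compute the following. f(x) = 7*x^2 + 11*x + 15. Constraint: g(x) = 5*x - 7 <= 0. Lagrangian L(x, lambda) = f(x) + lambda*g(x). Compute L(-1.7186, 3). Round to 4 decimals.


Step 1: Evaluate f(x).
f(-1.7186) = 7*(-1.7186)^2 + 11*(-1.7186) + 15 = 16.7705
Step 2: Evaluate g(x).
g(-1.7186) = 5*-1.7186 - 7 = -15.593
Step 3: Compute Lagrangian.
L = 16.7705 + 3*-15.593 = -30.0085


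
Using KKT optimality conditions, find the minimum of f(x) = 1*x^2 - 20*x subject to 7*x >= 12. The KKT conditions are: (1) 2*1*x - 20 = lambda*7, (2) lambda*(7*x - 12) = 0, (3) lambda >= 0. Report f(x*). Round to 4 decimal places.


Step 1: Try lambda = 0 (constraint inactive).
Stationarity: 2*1*x - 20 = 0
x* = 20/(2*1) = 10.0
Check constraint: 7*10.0 = 70.0 >= 12 -- satisfied.
Step 2: Compute optimal value.
f(x*) = 1*10.0^2 - 20*10.0 = -100.0


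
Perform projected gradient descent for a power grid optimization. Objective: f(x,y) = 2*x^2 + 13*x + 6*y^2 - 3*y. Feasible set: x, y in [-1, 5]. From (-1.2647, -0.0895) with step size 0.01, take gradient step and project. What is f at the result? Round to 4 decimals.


Step 1: Compute gradient at (-1.2647, -0.0895).
grad_x = 2*2*-1.2647 + 13 = 7.9412
grad_y = 2*6*-0.0895 - 3 = -4.074
Step 2: Gradient step.
x_raw = -1.2647 - 0.01*7.9412 = -1.3441
y_raw = -0.0895 - 0.01*-4.074 = -0.0488
Step 3: Project onto [-1, 5].
x_proj = clip(-1.3441) = -1.0
y_proj = clip(-0.0488) = -0.0488
Step 4: Evaluate f.
f(-1.0, -0.0488) = -10.8395


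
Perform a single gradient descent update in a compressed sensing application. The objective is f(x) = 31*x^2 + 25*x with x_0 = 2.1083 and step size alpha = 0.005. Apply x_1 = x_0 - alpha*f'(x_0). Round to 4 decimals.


We compute the gradient at x_0 and apply the update.
f'(x) = 62*x + 25
f'(2.1083) = 62*2.1083 + 25 = 155.7146
x_1 = 2.1083 - 0.005*155.7146 = 1.3297


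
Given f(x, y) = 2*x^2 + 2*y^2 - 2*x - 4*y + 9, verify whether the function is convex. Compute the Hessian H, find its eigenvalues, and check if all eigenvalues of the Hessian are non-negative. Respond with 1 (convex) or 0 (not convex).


The Hessian of f(x,y) = 2*x^2 + 2*y^2 - 2*x - 4*y + 9 is:
H = [[4, 0], [0, 4]]
Trace = 4 + 4 = 8
Determinant = 4*4 - (0)^2 = 16
Discriminant = (8)^2 - 4*16 = 0.0
Eigenvalues: lambda_1 = 4.0, lambda_2 = 4.0
The function is convex.

1


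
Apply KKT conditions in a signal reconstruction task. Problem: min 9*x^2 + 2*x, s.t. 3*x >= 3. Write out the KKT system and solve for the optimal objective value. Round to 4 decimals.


Step 1: Try lambda = 0 (constraint inactive).
x_unc = -2/(2*9) = -0.1111
Check: 3*-0.1111 = -0.3333 < 3 -- violated!
Step 2: Constraint must be active: 3*x = 3
x* = 3/3 = 1.0
lambda = (2*9*1.0 + 2)/3 = 6.6667
Step 3: Compute optimal value.
f(x*) = 9*1.0^2 + 2*1.0 = 11.0


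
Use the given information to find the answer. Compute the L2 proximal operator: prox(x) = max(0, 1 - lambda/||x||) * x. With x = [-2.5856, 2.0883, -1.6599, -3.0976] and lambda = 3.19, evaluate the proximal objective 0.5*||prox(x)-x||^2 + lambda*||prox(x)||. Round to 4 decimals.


Step 1: Compute ||x||.
||x|| = 4.837
Step 2: Compute scaling factor.
scale = max(0, 1 - 3.19/4.837) = 0.3405
Step 3: prox(x) = [-0.8804, 0.7111, -0.5652, -1.0547]
||prox(x)|| = 1.647
Step 4: Proximal objective.
0.5*||prox-x||^2 = 5.0881
lambda*||prox|| = 5.2539
Total = 10.342


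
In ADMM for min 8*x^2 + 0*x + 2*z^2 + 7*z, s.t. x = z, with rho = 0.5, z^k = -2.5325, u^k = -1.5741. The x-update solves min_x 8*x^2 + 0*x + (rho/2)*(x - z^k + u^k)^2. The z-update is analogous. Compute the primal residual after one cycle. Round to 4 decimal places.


ADMM iteration with rho = 0.5, z^k = -2.5325, u^k = -1.5741
Step 1: x-update.
Minimize 8*x^2 + 0*x + (0.5/2)*(x + 2.5325 - 1.5741)^2
FOC: (2*8 + 0.5)*x = 0 + 0.5*(-2.5325 + 1.5741)
x^{k+1} = -0.029
Step 2: z-update.
Minimize 2*z^2 + 7*z + (0.5/2)*(-0.029 - z - 1.5741)^2
FOC: (2*2 + 0.5)*z = -7 + 0.5*(-0.029 - 1.5741)
z^{k+1} = -1.7337
Step 3: u-update.
u^{k+1} = -1.5741 - 0.029 + 1.7337 = 0.1305
Step 4: Primal residual = |-0.029 + 1.7337| = 1.7046


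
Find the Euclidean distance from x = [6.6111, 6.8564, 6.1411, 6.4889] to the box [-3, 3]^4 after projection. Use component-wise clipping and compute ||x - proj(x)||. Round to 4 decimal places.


Project each component onto [-3, 3].
clip(6.6111) = 3.0, clip(6.8564) = 3.0, clip(6.1411) = 3.0, clip(6.4889) = 3.0
Projection = [3.0, 3.0, 3.0, 3.0]
Squared diffs: [13.04, 14.8718, 9.8665, 12.1724]
Distance = sqrt(49.9507) = 7.0676


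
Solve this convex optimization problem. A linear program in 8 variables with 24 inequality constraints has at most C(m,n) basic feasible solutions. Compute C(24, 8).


Each vertex corresponds to some choice of n active constraints out of m, so the number of vertices is at most C(m, n) = m! / (n!(m-n)!).
m = 24, n = 8
Numerator: 24 * 23 * 22 * 21 * 20 * 19 * 18 * 17
Denominator: 8! = 40320
C(24, 8) = 735471


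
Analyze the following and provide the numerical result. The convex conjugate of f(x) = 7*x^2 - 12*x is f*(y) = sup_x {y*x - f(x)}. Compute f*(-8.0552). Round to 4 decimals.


f*(y) = sup_x {y*x - a*x^2 - b*x} = sup_x {(y-b)*x - a*x^2}
FOC: (y - b) - 2a*x = 0 => x* = (y - b)/(2a)
x* = (-8.0552 + 12)/(2*7) = 0.2818
f*(-8.0552) = (y-b)^2/(4a) = (-8.0552 + 12)^2/(4*7)
= 15.5614/28 = 0.5558


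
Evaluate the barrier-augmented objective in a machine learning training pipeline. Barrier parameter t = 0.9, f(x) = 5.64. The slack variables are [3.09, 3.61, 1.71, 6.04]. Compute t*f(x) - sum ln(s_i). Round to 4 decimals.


Step 1: Compute log-barrier.
ln values: [1.1282, 1.2837, 0.5365, 1.7984]
phi = -(1.1282 + 1.2837 + 0.5365 + 1.7984) = -4.7468
Step 2: Compute augmented objective.
t*f(x) = 0.9*5.64 = 5.076
Total = 5.076 - 4.7468 = 0.3292


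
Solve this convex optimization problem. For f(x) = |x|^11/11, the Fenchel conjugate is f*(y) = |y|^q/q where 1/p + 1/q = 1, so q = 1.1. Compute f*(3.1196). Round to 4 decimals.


The conjugate exponent q satisfies 1/p + 1/q = 1.
p = 11, so q = 11/(11 - 1) = 1.1
|y|^q = 3.1196^1.1 = 3.4955
f*(3.1196) = 3.4955 / 1.1 = 3.1777


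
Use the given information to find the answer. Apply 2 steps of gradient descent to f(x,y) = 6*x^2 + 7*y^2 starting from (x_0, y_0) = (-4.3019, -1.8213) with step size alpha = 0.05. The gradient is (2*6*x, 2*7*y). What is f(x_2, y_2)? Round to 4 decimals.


Gradient descent on f(x,y) = 6*x^2 + 7*y^2.
Starting point: (-4.3019, -1.8213), alpha = 0.05
Step 1: grad_x = 2*6*-4.3019 = -51.6228, grad_y = 2*7*-1.8213 = -25.4982
  x_1 = -4.3019 - 0.05*-51.6228 = -1.7208
  y_1 = -1.8213 - 0.05*-25.4982 = -0.5464
Step 2: grad_x = 2*6*-1.7208 = -20.6491, grad_y = 2*7*-0.5464 = -7.6495
  x_2 = -1.7208 - 0.05*-20.6491 = -0.6883
  y_2 = -0.5464 - 0.05*-7.6495 = -0.1639
f(-0.6883, -0.1639) = 6*(-0.6883)^2 + 7*(-0.1639)^2 = 3.0307


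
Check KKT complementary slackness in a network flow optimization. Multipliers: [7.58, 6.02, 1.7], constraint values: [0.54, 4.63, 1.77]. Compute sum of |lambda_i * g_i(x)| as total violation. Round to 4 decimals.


KKT complementary slackness check:
lambda_1 * g_1 = 7.58 * 0.54 = 4.0932
lambda_2 * g_2 = 6.02 * 4.63 = 27.8726
lambda_3 * g_3 = 1.7 * 1.77 = 3.009
Total violation = 4.0932 + 27.8726 + 3.009 = 34.9748


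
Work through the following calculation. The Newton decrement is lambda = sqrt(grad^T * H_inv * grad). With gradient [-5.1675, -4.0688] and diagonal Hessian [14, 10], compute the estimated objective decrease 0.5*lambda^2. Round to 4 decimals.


Step 1: H is diagonal, so H^(-1) * g = [-0.3691, -0.4069].
Step 2: g^T H^(-1) g = sum_i g_i^2 / H_ii
  = (-5.1675)^2/14 + (-4.0688)^2/10
  = 1.9074 + 1.6555 = 3.5629
Step 3: Objective decrease = 0.5 * g^T H^(-1) g = 1.7814


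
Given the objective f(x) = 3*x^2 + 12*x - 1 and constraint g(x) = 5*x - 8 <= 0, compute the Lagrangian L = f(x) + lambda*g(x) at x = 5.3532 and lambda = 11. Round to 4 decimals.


Step 1: Evaluate f(x).
f(5.3532) = 3*5.3532^2 + 12*5.3532 - 1 = 149.2087
Step 2: Evaluate g(x).
g(5.3532) = 5*5.3532 - 8 = 18.766
Step 3: Compute Lagrangian.
L = 149.2087 + 11*18.766 = 355.6347


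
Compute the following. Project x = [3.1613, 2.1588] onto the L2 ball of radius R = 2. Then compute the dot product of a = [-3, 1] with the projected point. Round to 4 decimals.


Step 1: Compute ||x|| (intermediates to 6 decimals).
||x|| = sqrt(3.1613^2 + 2.1588^2) = 3.828085
Step 2: Project.
Since ||x|| > R, scale = R/||x|| = 2/3.828085 = 0.522454, proj(x) = scale * x
proj(x) = [1.651634, 1.127874]
Step 3: Dot product.
a^T * proj(x) = -3*1.651634 + 1*1.127874 = -3.827


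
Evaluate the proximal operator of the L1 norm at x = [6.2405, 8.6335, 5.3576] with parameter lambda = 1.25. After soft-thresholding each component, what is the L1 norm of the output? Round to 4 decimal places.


Soft-thresholding with lambda = 1.25:
prox(6.2405) = sign(6.2405)*max(|6.2405| - 1.25, 0) = 4.9905
prox(8.6335) = sign(8.6335)*max(|8.6335| - 1.25, 0) = 7.3835
prox(5.3576) = sign(5.3576)*max(|5.3576| - 1.25, 0) = 4.1076
prox(x) = [4.9905, 7.3835, 4.1076]
||prox(x)||_1 = 4.9905 + 7.3835 + 4.1076 = 16.4816


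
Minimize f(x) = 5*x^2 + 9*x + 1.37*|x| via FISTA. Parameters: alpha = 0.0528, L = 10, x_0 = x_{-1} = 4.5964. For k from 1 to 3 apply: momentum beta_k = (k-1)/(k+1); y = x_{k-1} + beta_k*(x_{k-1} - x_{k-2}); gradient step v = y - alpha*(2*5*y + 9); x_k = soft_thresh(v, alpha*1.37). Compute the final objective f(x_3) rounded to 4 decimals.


FISTA on f(x) = 5*x^2 + 9*x + 1.37*|x|
L = 10, alpha = 0.0528
Iteration 1: beta = 0.0, y = 4.5964 + 0.0*(4.5964 - 4.5964) = 4.5964
  grad(y) = 54.964, v = y - alpha*grad = 1.6943
  prox(v) = soft_thresh(1.6943, 0.0723) = 1.622
Iteration 2: beta = 0.3333, y = 1.622 + 0.3333*(1.622 - 4.5964) = 0.6305
  grad(y) = 15.3049, v = y - alpha*grad = -0.1776
  prox(v) = soft_thresh(-0.1776, 0.0723) = -0.1053
Iteration 3: beta = 0.5, y = -0.1053 + 0.5*(-0.1053 - 1.622) = -0.9689
  grad(y) = -0.6889, v = y - alpha*grad = -0.9325
  prox(v) = soft_thresh(-0.9325, 0.0723) = -0.8602
f(x_3) = 5*(-0.8602)^2 + 9*(-0.8602) + 1.37*|-0.8602| = -2.8636


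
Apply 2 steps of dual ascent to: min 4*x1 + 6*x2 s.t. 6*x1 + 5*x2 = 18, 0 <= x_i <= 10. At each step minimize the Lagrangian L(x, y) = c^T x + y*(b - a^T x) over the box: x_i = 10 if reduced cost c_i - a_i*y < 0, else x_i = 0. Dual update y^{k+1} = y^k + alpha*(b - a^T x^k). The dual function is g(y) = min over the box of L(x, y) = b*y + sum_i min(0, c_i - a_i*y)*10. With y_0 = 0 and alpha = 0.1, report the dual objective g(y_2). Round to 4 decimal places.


Dual ascent for LP: min 4*x1 + 6*x2, 6*x1 + 5*x2 = 18, 0 <= x_i <= 10
Step 1: y^k = 0.0, reduced costs: (4.0, 6.0)
  x^k = (0.0, 0.0), subgradient = b - a^T x = 18.0
  y^{k+1} = 0.0 + 0.1*18.0 = 1.8
Step 2: y^k = 1.8, reduced costs: (-6.8, -3.0)
  x^k = (10.0, 10.0), subgradient = b - a^T x = -92.0
  y^{k+1} = 1.8 + 0.1*-92.0 = -7.4
Dual objective at y_2 = -7.4: reduced costs (48.4, 43.0), box minimizer x = (0.0, 0.0)
g(y_2) = b*y + (c1 - a1*y)*x1 + (c2 - a2*y)*x2 = 18*(-7.4) + 48.4*0.0 + 43.0*0.0 = -133.2 + 0.0 + 0.0 = -133.2


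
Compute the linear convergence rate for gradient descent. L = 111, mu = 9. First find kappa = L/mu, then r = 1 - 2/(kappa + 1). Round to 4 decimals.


Step 1: Compute the condition number.
kappa = L/mu = 111/9 = 12.3333
Step 2: Compute the convergence rate.
r = 1 - 2/(kappa + 1) = 1 - 2*mu/(L + mu) = (L - mu)/(L + mu) = 102/120 = 0.85


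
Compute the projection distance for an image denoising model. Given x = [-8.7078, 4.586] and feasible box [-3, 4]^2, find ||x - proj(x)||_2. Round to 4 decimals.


Project each component onto [-3, 4].
clip(-8.7078) = -3.0, clip(4.586) = 4.0
Projection = [-3.0, 4.0]
Squared diffs: [32.579, 0.3434]
Distance = sqrt(32.9224) = 5.7378


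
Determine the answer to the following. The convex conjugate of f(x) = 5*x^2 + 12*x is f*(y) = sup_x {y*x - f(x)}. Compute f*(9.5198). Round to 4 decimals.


f*(y) = sup_x {y*x - a*x^2 - b*x} = sup_x {(y-b)*x - a*x^2}
FOC: (y - b) - 2a*x = 0 => x* = (y - b)/(2a)
x* = (9.5198 - 12)/(2*5) = -0.248
f*(9.5198) = (y-b)^2/(4a) = (9.5198 - 12)^2/(4*5)
= 6.1514/20 = 0.3076


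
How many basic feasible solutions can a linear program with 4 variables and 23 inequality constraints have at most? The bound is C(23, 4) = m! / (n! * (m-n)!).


Each vertex corresponds to some choice of n active constraints out of m, so the number of vertices is at most C(m, n) = m! / (n!(m-n)!).
m = 23, n = 4
Numerator: 23 * 22 * 21 * 20
Denominator: 4! = 24
C(23, 4) = 8855


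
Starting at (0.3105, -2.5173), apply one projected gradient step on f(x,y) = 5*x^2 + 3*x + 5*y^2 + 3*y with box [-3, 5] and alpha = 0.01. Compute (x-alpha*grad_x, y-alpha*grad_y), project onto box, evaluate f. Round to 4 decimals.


Step 1: Compute gradient at (0.3105, -2.5173).
grad_x = 2*5*0.3105 + 3 = 6.105
grad_y = 2*5*-2.5173 + 3 = -22.173
Step 2: Gradient step.
x_raw = 0.3105 - 0.01*6.105 = 0.2495
y_raw = -2.5173 - 0.01*-22.173 = -2.2956
Step 3: Project onto [-3, 5].
x_proj = clip(0.2495) = 0.2495
y_proj = clip(-2.2956) = -2.2956
Step 4: Evaluate f.
f(0.2495, -2.2956) = 20.521


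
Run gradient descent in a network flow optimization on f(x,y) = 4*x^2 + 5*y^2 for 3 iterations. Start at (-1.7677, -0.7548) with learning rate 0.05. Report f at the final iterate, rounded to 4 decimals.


Gradient descent on f(x,y) = 4*x^2 + 5*y^2.
Starting point: (-1.7677, -0.7548), alpha = 0.05
Step 1: grad_x = 2*4*-1.7677 = -14.1416, grad_y = 2*5*-0.7548 = -7.548
  x_1 = -1.7677 - 0.05*-14.1416 = -1.0606
  y_1 = -0.7548 - 0.05*-7.548 = -0.3774
Step 2: grad_x = 2*4*-1.0606 = -8.485, grad_y = 2*5*-0.3774 = -3.774
  x_2 = -1.0606 - 0.05*-8.485 = -0.6364
  y_2 = -0.3774 - 0.05*-3.774 = -0.1887
Step 3: grad_x = 2*4*-0.6364 = -5.091, grad_y = 2*5*-0.1887 = -1.887
  x_3 = -0.6364 - 0.05*-5.091 = -0.3818
  y_3 = -0.1887 - 0.05*-1.887 = -0.0944
f(-0.3818, -0.0944) = 4*(-0.3818)^2 + 5*(-0.0944)^2 = 0.6277


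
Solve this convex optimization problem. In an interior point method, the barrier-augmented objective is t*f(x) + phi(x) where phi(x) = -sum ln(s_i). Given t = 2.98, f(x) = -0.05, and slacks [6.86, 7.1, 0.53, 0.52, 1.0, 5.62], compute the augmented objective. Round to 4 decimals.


Step 1: Compute log-barrier.
ln values: [1.9257, 1.9601, -0.6349, -0.6539, 0.0, 1.7263]
phi = -(1.9257 + 1.9601 - 0.6349 - 0.6539 + 0.0 + 1.7263) = -4.3233
Step 2: Compute augmented objective.
t*f(x) = 2.98*-0.05 = -0.149
Total = -0.149 - 4.3233 = -4.4723


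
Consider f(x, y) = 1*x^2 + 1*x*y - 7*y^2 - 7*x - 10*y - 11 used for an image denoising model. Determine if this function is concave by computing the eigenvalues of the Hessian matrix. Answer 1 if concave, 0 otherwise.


The Hessian of f(x,y) = 1*x^2 + 1*x*y - 7*y^2 - 7*x - 10*y - 11 is:
H = [[2, 1], [1, -14]]
Trace = 2 - 14 = -12
Determinant = 2*-14 - (1)^2 = -29
Discriminant = (-12)^2 - 4*-29 = 260.0
Eigenvalues: lambda_1 = -14.0623, lambda_2 = 2.0623
The function is not concave.

0


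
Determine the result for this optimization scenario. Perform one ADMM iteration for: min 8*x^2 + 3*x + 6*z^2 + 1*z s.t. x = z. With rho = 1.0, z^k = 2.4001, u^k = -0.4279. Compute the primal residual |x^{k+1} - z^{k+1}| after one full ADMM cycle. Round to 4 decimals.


ADMM iteration with rho = 1.0, z^k = 2.4001, u^k = -0.4279
Step 1: x-update.
Minimize 8*x^2 + 3*x + (1.0/2)*(x - 2.4001 - 0.4279)^2
FOC: (2*8 + 1.0)*x = -3 + 1.0*(2.4001 + 0.4279)
x^{k+1} = -0.0101
Step 2: z-update.
Minimize 6*z^2 + 1*z + (1.0/2)*(-0.0101 - z - 0.4279)^2
FOC: (2*6 + 1.0)*z = -1 + 1.0*(-0.0101 - 0.4279)
z^{k+1} = -0.1106
Step 3: u-update.
u^{k+1} = -0.4279 - 0.0101 + 0.1106 = -0.3274
Step 4: Primal residual = |-0.0101 + 0.1106| = 0.1005


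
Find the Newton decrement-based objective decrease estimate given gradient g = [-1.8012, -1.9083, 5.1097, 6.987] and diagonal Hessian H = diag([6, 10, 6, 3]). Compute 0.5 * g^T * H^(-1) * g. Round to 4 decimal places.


Step 1: H is diagonal, so H^(-1) * g = [-0.3002, -0.1908, 0.8516, 2.329].
Step 2: g^T H^(-1) g = sum_i g_i^2 / H_ii
  = (-1.8012)^2/6 + (-1.9083)^2/10 + (5.1097)^2/6 + (6.987)^2/3
  = 0.5407 + 0.3642 + 4.3515 + 16.2727 = 21.5291
Step 3: Objective decrease = 0.5 * g^T H^(-1) g = 10.7646


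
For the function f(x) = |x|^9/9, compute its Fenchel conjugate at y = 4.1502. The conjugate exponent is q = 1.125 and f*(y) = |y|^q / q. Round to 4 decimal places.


The conjugate exponent q satisfies 1/p + 1/q = 1.
p = 9, so q = 9/(9 - 1) = 1.125
|y|^q = 4.1502^1.125 = 4.9582
f*(4.1502) = 4.9582 / 1.125 = 4.4073


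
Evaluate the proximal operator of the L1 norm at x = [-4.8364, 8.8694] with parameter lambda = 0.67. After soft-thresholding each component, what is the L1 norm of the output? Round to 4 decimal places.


Soft-thresholding with lambda = 0.67:
prox(-4.8364) = sign(-4.8364)*max(|-4.8364| - 0.67, 0) = -4.1664
prox(8.8694) = sign(8.8694)*max(|8.8694| - 0.67, 0) = 8.1994
prox(x) = [-4.1664, 8.1994]
||prox(x)||_1 = 4.1664 + 8.1994 = 12.3658


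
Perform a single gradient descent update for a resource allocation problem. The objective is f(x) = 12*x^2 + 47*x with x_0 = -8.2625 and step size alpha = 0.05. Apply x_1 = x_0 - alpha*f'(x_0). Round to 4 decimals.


We compute the gradient at x_0 and apply the update.
f'(x) = 24*x + 47
f'(-8.2625) = 24*-8.2625 + 47 = -151.3
x_1 = -8.2625 - 0.05*-151.3 = -0.6975


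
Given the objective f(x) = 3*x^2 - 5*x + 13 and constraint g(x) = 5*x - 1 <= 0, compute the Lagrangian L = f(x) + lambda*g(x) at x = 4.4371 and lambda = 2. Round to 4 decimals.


Step 1: Evaluate f(x).
f(4.4371) = 3*4.4371^2 - 5*4.4371 + 13 = 49.8781
Step 2: Evaluate g(x).
g(4.4371) = 5*4.4371 - 1 = 21.1855
Step 3: Compute Lagrangian.
L = 49.8781 + 2*21.1855 = 92.2491


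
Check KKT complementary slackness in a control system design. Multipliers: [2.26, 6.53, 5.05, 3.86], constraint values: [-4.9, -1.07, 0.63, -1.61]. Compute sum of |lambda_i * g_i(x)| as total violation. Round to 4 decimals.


KKT complementary slackness check:
lambda_1 * g_1 = 2.26 * -4.9 = -11.074
lambda_2 * g_2 = 6.53 * -1.07 = -6.9871
lambda_3 * g_3 = 5.05 * 0.63 = 3.1815
lambda_4 * g_4 = 3.86 * -1.61 = -6.2146
Total violation = 11.074 + 6.9871 + 3.1815 + 6.2146 = 27.4572


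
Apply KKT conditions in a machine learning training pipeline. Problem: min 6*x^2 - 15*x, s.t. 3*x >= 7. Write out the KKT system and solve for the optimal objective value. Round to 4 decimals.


Step 1: Try lambda = 0 (constraint inactive).
x_unc = 15/(2*6) = 1.25
Check: 3*1.25 = 3.75 < 7 -- violated!
Step 2: Constraint must be active: 3*x = 7
x* = 7/3 = 2.3333 (rounded; the exact value 7/3 is used below)
lambda = (2*6*(7/3) - 15)/3 = 4.3333
Step 3: Compute optimal value.
f(x*) = 6*(7/3)^2 - 15*(7/3) = -2.3333


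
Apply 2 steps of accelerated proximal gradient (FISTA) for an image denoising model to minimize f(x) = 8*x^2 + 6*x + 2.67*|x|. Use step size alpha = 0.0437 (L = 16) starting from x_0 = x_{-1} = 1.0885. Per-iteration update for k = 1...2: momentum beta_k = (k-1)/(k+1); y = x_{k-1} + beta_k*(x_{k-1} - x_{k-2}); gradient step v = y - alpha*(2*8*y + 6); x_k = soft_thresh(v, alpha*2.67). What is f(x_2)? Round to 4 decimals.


FISTA on f(x) = 8*x^2 + 6*x + 2.67*|x|
L = 16, alpha = 0.0437
Iteration 1: beta = 0.0, y = 1.0885 + 0.0*(1.0885 - 1.0885) = 1.0885
  grad(y) = 23.416, v = y - alpha*grad = 0.0652
  prox(v) = soft_thresh(0.0652, 0.1167) = 0.0
Iteration 2: beta = 0.3333, y = 0.0 + 0.3333*(0.0 - 1.0885) = -0.3628
  grad(y) = 0.1947, v = y - alpha*grad = -0.3713
  prox(v) = soft_thresh(-0.3713, 0.1167) = -0.2547
f(x_2) = 8*(-0.2547)^2 + 6*(-0.2547) + 2.67*|-0.2547| = -0.3292


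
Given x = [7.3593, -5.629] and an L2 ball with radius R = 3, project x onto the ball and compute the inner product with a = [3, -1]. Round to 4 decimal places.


Step 1: Compute ||x|| (intermediates to 6 decimals).
||x|| = sqrt(7.3593^2 + (-5.629)^2) = 9.265254
Step 2: Project.
Since ||x|| > R, scale = R/||x|| = 3/9.265254 = 0.32379, proj(x) = scale * x
proj(x) = [2.382868, -1.822614]
Step 3: Dot product.
a^T * proj(x) = 3*2.382868 - 1*(-1.822614) = 8.9712


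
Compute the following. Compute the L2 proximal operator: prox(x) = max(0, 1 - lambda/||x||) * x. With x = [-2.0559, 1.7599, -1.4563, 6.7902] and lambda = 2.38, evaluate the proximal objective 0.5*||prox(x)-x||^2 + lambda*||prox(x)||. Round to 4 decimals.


Step 1: Compute ||x||.
||x|| = 7.4533
Step 2: Compute scaling factor.
scale = max(0, 1 - 2.38/7.4533) = 0.6807
Step 3: prox(x) = [-1.3994, 1.1979, -0.9913, 4.6219]
||prox(x)|| = 5.0733
Step 4: Proximal objective.
0.5*||prox-x||^2 = 2.8322
lambda*||prox|| = 12.0745
Total = 14.9066


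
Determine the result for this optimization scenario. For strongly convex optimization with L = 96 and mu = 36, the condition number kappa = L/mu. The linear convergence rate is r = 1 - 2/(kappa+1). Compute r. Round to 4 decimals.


Step 1: Compute the condition number.
kappa = L/mu = 96/36 = 2.6667
Step 2: Compute the convergence rate.
r = 1 - 2/(kappa + 1) = 1 - 2*mu/(L + mu) = (L - mu)/(L + mu) = 60/132 = 0.4545


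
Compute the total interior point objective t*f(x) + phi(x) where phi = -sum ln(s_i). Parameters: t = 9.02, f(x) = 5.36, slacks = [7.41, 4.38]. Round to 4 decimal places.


Step 1: Compute log-barrier.
ln values: [2.0028, 1.477]
phi = -(2.0028 + 1.477) = -3.4799
Step 2: Compute augmented objective.
t*f(x) = 9.02*5.36 = 48.3472
Total = 48.3472 - 3.4799 = 44.8673


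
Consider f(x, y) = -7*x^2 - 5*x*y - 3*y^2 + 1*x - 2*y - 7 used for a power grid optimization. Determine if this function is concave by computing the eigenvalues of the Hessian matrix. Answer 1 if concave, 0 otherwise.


The Hessian of f(x,y) = -7*x^2 - 5*x*y - 3*y^2 + 1*x - 2*y - 7 is:
H = [[-14, -5], [-5, -6]]
Trace = -14 - 6 = -20
Determinant = -14*-6 - (-5)^2 = 59
Discriminant = (-20)^2 - 4*59 = 164.0
Eigenvalues: lambda_1 = -16.4031, lambda_2 = -3.5969
The function is concave.

1


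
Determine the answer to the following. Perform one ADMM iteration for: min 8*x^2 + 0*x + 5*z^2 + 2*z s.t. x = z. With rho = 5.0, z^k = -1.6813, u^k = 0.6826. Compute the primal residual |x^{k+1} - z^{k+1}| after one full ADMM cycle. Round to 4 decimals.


ADMM iteration with rho = 5.0, z^k = -1.6813, u^k = 0.6826
Step 1: x-update.
Minimize 8*x^2 + 0*x + (5.0/2)*(x + 1.6813 + 0.6826)^2
FOC: (2*8 + 5.0)*x = 0 + 5.0*(-1.6813 - 0.6826)
x^{k+1} = -0.5628
Step 2: z-update.
Minimize 5*z^2 + 2*z + (5.0/2)*(-0.5628 - z + 0.6826)^2
FOC: (2*5 + 5.0)*z = -2 + 5.0*(-0.5628 + 0.6826)
z^{k+1} = -0.0934
Step 3: u-update.
u^{k+1} = 0.6826 - 0.5628 + 0.0934 = 0.2132
Step 4: Primal residual = |-0.5628 + 0.0934| = 0.4694


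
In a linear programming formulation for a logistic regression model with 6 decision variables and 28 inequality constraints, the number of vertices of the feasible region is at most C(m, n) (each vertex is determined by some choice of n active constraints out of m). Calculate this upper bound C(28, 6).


Each vertex corresponds to some choice of n active constraints out of m, so the number of vertices is at most C(m, n) = m! / (n!(m-n)!).
m = 28, n = 6
Numerator: 28 * 27 * 26 * 25 * 24 * 23
Denominator: 6! = 720
C(28, 6) = 376740


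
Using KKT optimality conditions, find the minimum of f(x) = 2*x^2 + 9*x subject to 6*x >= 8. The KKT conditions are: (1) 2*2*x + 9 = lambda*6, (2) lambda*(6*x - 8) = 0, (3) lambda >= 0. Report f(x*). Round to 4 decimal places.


Step 1: Try lambda = 0 (constraint inactive).
x_unc = -9/(2*2) = -2.25
Check: 6*-2.25 = -13.5 < 8 -- violated!
Step 2: Constraint must be active: 6*x = 8
x* = 8/6 = 4/3 = 1.3333 (rounded; the exact value 4/3 is used below)
lambda = (2*2*(4/3) + 9)/6 = 2.3889
Step 3: Compute optimal value.
f(x*) = 2*(4/3)^2 + 9*(4/3) = 15.5556


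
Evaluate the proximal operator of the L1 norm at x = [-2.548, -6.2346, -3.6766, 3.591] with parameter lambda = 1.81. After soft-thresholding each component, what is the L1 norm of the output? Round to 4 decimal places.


Soft-thresholding with lambda = 1.81:
prox(-2.548) = sign(-2.548)*max(|-2.548| - 1.81, 0) = -0.738
prox(-6.2346) = sign(-6.2346)*max(|-6.2346| - 1.81, 0) = -4.4246
prox(-3.6766) = sign(-3.6766)*max(|-3.6766| - 1.81, 0) = -1.8666
prox(3.591) = sign(3.591)*max(|3.591| - 1.81, 0) = 1.781
prox(x) = [-0.738, -4.4246, -1.8666, 1.781]
||prox(x)||_1 = 0.738 + 4.4246 + 1.8666 + 1.781 = 8.8102


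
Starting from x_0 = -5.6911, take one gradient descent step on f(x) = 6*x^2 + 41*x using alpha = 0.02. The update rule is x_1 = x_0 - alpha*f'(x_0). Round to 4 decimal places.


We compute the gradient at x_0 and apply the update.
f'(x) = 12*x + 41
f'(-5.6911) = 12*-5.6911 + 41 = -27.2932
x_1 = -5.6911 - 0.02*-27.2932 = -5.1452


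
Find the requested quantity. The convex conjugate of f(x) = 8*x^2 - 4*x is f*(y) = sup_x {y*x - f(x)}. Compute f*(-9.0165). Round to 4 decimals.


f*(y) = sup_x {y*x - a*x^2 - b*x} = sup_x {(y-b)*x - a*x^2}
FOC: (y - b) - 2a*x = 0 => x* = (y - b)/(2a)
x* = (-9.0165 + 4)/(2*8) = -0.3135
f*(-9.0165) = (y-b)^2/(4a) = (-9.0165 + 4)^2/(4*8)
= 25.1653/32 = 0.7864


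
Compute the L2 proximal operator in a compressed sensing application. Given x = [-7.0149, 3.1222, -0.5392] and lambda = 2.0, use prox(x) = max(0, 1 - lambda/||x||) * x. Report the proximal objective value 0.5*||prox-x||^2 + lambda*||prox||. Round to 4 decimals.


Step 1: Compute ||x||.
||x|| = 7.6973
Step 2: Compute scaling factor.
scale = max(0, 1 - 2.0/7.6973) = 0.7402
Step 3: prox(x) = [-5.1922, 2.3109, -0.3991]
||prox(x)|| = 5.6973
Step 4: Proximal objective.
0.5*||prox-x||^2 = 2.0
lambda*||prox|| = 11.3946
Total = 13.3945
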